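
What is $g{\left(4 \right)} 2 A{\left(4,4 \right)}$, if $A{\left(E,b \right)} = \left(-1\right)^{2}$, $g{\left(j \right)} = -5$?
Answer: $-10$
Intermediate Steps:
$A{\left(E,b \right)} = 1$
$g{\left(4 \right)} 2 A{\left(4,4 \right)} = \left(-5\right) 2 \cdot 1 = \left(-10\right) 1 = -10$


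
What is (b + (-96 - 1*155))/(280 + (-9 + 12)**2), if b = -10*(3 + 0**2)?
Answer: -281/289 ≈ -0.97232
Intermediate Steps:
b = -30 (b = -10*(3 + 0) = -10*3 = -30)
(b + (-96 - 1*155))/(280 + (-9 + 12)**2) = (-30 + (-96 - 1*155))/(280 + (-9 + 12)**2) = (-30 + (-96 - 155))/(280 + 3**2) = (-30 - 251)/(280 + 9) = -281/289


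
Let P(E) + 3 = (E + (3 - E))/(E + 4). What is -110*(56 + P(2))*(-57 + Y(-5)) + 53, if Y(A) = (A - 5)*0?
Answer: 335498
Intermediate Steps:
P(E) = -3 + 3/(4 + E) (P(E) = -3 + (E + (3 - E))/(E + 4) = -3 + 3/(4 + E))
Y(A) = 0 (Y(A) = (-5 + A)*0 = 0)
-110*(56 + P(2))*(-57 + Y(-5)) + 53 = -110*(56 + 3*(-3 - 1*2)/(4 + 2))*(-57 + 0) + 53 = -110*(56 + 3*(-3 - 2)/6)*(-57) + 53 = -110*(56 + 3*(⅙)*(-5))*(-57) + 53 = -110*(56 - 5/2)*(-57) + 53 = -5885*(-57) + 53 = -110*(-6099/2) + 53 = 335445 + 53 = 335498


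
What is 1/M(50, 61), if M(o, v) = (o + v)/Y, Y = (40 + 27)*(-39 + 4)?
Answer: -2345/111 ≈ -21.126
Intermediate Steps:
Y = -2345 (Y = 67*(-35) = -2345)
M(o, v) = -o/2345 - v/2345 (M(o, v) = (o + v)/(-2345) = (o + v)*(-1/2345) = -o/2345 - v/2345)
1/M(50, 61) = 1/(-1/2345*50 - 1/2345*61) = 1/(-10/469 - 61/2345) = 1/(-111/2345) = -2345/111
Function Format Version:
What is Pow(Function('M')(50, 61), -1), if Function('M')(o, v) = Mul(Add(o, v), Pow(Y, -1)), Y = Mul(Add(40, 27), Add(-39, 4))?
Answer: Rational(-2345, 111) ≈ -21.126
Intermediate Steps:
Y = -2345 (Y = Mul(67, -35) = -2345)
Function('M')(o, v) = Add(Mul(Rational(-1, 2345), o), Mul(Rational(-1, 2345), v)) (Function('M')(o, v) = Mul(Add(o, v), Pow(-2345, -1)) = Mul(Add(o, v), Rational(-1, 2345)) = Add(Mul(Rational(-1, 2345), o), Mul(Rational(-1, 2345), v)))
Pow(Function('M')(50, 61), -1) = Pow(Add(Mul(Rational(-1, 2345), 50), Mul(Rational(-1, 2345), 61)), -1) = Pow(Add(Rational(-10, 469), Rational(-61, 2345)), -1) = Pow(Rational(-111, 2345), -1) = Rational(-2345, 111)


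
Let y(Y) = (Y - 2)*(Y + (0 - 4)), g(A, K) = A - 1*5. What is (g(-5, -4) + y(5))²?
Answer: 49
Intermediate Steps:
g(A, K) = -5 + A (g(A, K) = A - 5 = -5 + A)
y(Y) = (-4 + Y)*(-2 + Y) (y(Y) = (-2 + Y)*(Y - 4) = (-2 + Y)*(-4 + Y) = (-4 + Y)*(-2 + Y))
(g(-5, -4) + y(5))² = ((-5 - 5) + (8 + 5² - 6*5))² = (-10 + (8 + 25 - 30))² = (-10 + 3)² = (-7)² = 49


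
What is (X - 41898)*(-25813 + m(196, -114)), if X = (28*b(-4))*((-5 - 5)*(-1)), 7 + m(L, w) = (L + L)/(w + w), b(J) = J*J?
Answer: 55073234284/57 ≈ 9.6620e+8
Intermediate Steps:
b(J) = J**2
m(L, w) = -7 + L/w (m(L, w) = -7 + (L + L)/(w + w) = -7 + (2*L)/((2*w)) = -7 + (2*L)*(1/(2*w)) = -7 + L/w)
X = 4480 (X = (28*(-4)**2)*((-5 - 5)*(-1)) = (28*16)*(-10*(-1)) = 448*10 = 4480)
(X - 41898)*(-25813 + m(196, -114)) = (4480 - 41898)*(-25813 + (-7 + 196/(-114))) = -37418*(-25813 + (-7 + 196*(-1/114))) = -37418*(-25813 + (-7 - 98/57)) = -37418*(-25813 - 497/57) = -37418*(-1471838/57) = 55073234284/57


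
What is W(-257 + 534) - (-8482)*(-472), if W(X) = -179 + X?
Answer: -4003406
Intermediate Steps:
W(-257 + 534) - (-8482)*(-472) = (-179 + (-257 + 534)) - (-8482)*(-472) = (-179 + 277) - 1*4003504 = 98 - 4003504 = -4003406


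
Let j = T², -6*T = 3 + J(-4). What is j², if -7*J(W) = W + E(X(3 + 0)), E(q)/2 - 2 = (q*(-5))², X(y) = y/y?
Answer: 707281/3111696 ≈ 0.22730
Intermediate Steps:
X(y) = 1
E(q) = 4 + 50*q² (E(q) = 4 + 2*(q*(-5))² = 4 + 2*(-5*q)² = 4 + 2*(25*q²) = 4 + 50*q²)
J(W) = -54/7 - W/7 (J(W) = -(W + (4 + 50*1²))/7 = -(W + (4 + 50*1))/7 = -(W + (4 + 50))/7 = -(W + 54)/7 = -(54 + W)/7 = -54/7 - W/7)
T = 29/42 (T = -(3 + (-54/7 - ⅐*(-4)))/6 = -(3 + (-54/7 + 4/7))/6 = -(3 - 50/7)/6 = -⅙*(-29/7) = 29/42 ≈ 0.69048)
j = 841/1764 (j = (29/42)² = 841/1764 ≈ 0.47676)
j² = (841/1764)² = 707281/3111696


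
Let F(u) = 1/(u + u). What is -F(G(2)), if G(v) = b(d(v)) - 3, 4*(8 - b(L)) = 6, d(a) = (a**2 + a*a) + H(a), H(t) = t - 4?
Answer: -1/7 ≈ -0.14286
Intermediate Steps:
H(t) = -4 + t
d(a) = -4 + a + 2*a**2 (d(a) = (a**2 + a*a) + (-4 + a) = (a**2 + a**2) + (-4 + a) = 2*a**2 + (-4 + a) = -4 + a + 2*a**2)
b(L) = 13/2 (b(L) = 8 - 1/4*6 = 8 - 3/2 = 13/2)
G(v) = 7/2 (G(v) = 13/2 - 3 = 7/2)
F(u) = 1/(2*u)
-F(G(2)) = -1/(2*7/2) = -2/(2*7) = -1*1/7 = -1/7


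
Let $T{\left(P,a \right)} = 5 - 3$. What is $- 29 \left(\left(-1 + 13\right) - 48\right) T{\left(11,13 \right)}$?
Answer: $2088$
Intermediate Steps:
$T{\left(P,a \right)} = 2$ ($T{\left(P,a \right)} = 5 - 3 = 2$)
$- 29 \left(\left(-1 + 13\right) - 48\right) T{\left(11,13 \right)} = - 29 \left(\left(-1 + 13\right) - 48\right) 2 = - 29 \left(12 - 48\right) 2 = \left(-29\right) \left(-36\right) 2 = 1044 \cdot 2 = 2088$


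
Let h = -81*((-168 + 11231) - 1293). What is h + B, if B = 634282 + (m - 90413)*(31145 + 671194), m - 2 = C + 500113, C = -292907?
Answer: 82029526417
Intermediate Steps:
m = 207208 (m = 2 + (-292907 + 500113) = 2 + 207206 = 207208)
B = 82030317787 (B = 634282 + (207208 - 90413)*(31145 + 671194) = 634282 + 116795*702339 = 634282 + 82029683505 = 82030317787)
h = -791370 (h = -81*(11063 - 1293) = -81*9770 = -791370)
h + B = -791370 + 82030317787 = 82029526417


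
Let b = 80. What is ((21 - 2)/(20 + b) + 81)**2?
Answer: 65918161/10000 ≈ 6591.8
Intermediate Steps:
((21 - 2)/(20 + b) + 81)**2 = ((21 - 2)/(20 + 80) + 81)**2 = (19/100 + 81)**2 = (8119/100)**2 = 65918161/10000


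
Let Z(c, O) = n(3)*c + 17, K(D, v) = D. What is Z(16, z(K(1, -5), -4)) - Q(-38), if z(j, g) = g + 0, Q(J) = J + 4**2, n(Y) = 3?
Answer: 87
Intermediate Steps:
Q(J) = 16 + J (Q(J) = J + 16 = 16 + J)
z(j, g) = g
Z(c, O) = 17 + 3*c (Z(c, O) = 3*c + 17 = 17 + 3*c)
Z(16, z(K(1, -5), -4)) - Q(-38) = (17 + 3*16) - (16 - 38) = (17 + 48) - 1*(-22) = 65 + 22 = 87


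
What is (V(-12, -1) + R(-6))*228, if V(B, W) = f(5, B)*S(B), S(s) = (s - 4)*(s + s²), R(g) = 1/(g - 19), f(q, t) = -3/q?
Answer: 7222812/25 ≈ 2.8891e+5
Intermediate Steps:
R(g) = 1/(-19 + g)
S(s) = (-4 + s)*(s + s²)
V(B, W) = -3*B*(-4 + B² - 3*B)/5 (V(B, W) = (-3/5)*(B*(-4 + B² - 3*B)) = (-3*⅕)*(B*(-4 + B² - 3*B)) = -3*B*(-4 + B² - 3*B)/5)
(V(-12, -1) + R(-6))*228 = ((⅗)*(-12)*(4 - 1*(-12)² + 3*(-12)) + 1/(-19 - 6))*228 = ((⅗)*(-12)*(4 - 1*144 - 36) + 1/(-25))*228 = ((⅗)*(-12)*(4 - 144 - 36) - 1/25)*228 = ((⅗)*(-12)*(-176) - 1/25)*228 = (6336/5 - 1/25)*228 = (31679/25)*228 = 7222812/25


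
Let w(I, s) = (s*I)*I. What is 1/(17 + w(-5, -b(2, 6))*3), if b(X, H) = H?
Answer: -1/433 ≈ -0.0023095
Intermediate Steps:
w(I, s) = s*I² (w(I, s) = (I*s)*I = s*I²)
1/(17 + w(-5, -b(2, 6))*3) = 1/(17 + (-1*6*(-5)²)*3) = 1/(17 - 6*25*3) = 1/(17 - 150*3) = 1/(17 - 450) = 1/(-433) = -1/433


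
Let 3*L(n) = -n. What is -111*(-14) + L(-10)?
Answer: 4672/3 ≈ 1557.3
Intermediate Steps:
L(n) = -n/3 (L(n) = (-n)/3 = -n/3)
-111*(-14) + L(-10) = -111*(-14) - ⅓*(-10) = 1554 + 10/3 = 4672/3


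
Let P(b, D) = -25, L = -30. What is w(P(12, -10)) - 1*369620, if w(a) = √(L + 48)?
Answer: -369620 + 3*√2 ≈ -3.6962e+5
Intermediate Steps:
w(a) = 3*√2 (w(a) = √(-30 + 48) = √18 = 3*√2)
w(P(12, -10)) - 1*369620 = 3*√2 - 1*369620 = 3*√2 - 369620 = -369620 + 3*√2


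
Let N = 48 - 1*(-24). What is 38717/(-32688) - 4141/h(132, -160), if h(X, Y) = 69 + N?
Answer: -46940035/1536336 ≈ -30.553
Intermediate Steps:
N = 72 (N = 48 + 24 = 72)
h(X, Y) = 141 (h(X, Y) = 69 + 72 = 141)
38717/(-32688) - 4141/h(132, -160) = 38717/(-32688) - 4141/141 = 38717*(-1/32688) - 4141*1/141 = -38717/32688 - 4141/141 = -46940035/1536336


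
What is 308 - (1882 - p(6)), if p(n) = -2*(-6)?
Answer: -1562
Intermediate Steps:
p(n) = 12
308 - (1882 - p(6)) = 308 - (1882 - 1*12) = 308 - (1882 - 12) = 308 - 1*1870 = 308 - 1870 = -1562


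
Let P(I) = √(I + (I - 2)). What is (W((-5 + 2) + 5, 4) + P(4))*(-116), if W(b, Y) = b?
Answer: -232 - 116*√6 ≈ -516.14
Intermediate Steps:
P(I) = √(-2 + 2*I) (P(I) = √(I + (-2 + I)) = √(-2 + 2*I))
(W((-5 + 2) + 5, 4) + P(4))*(-116) = (((-5 + 2) + 5) + √(-2 + 2*4))*(-116) = ((-3 + 5) + √(-2 + 8))*(-116) = (2 + √6)*(-116) = -232 - 116*√6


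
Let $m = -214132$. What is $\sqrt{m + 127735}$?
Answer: $i \sqrt{86397} \approx 293.93 i$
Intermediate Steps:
$\sqrt{m + 127735} = \sqrt{-214132 + 127735} = \sqrt{-86397} = i \sqrt{86397}$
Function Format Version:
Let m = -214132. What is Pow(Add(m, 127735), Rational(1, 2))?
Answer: Mul(I, Pow(86397, Rational(1, 2))) ≈ Mul(293.93, I)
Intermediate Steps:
Pow(Add(m, 127735), Rational(1, 2)) = Pow(Add(-214132, 127735), Rational(1, 2)) = Pow(-86397, Rational(1, 2)) = Mul(I, Pow(86397, Rational(1, 2)))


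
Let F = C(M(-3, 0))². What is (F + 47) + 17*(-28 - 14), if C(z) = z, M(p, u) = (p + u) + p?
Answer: -631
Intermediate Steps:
M(p, u) = u + 2*p
F = 36 (F = (0 + 2*(-3))² = (0 - 6)² = (-6)² = 36)
(F + 47) + 17*(-28 - 14) = (36 + 47) + 17*(-28 - 14) = 83 + 17*(-42) = 83 - 714 = -631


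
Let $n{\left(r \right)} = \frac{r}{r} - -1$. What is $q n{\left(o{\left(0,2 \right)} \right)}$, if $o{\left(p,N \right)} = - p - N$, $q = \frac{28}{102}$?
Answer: $\frac{28}{51} \approx 0.54902$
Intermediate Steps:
$q = \frac{14}{51}$ ($q = 28 \cdot \frac{1}{102} = \frac{14}{51} \approx 0.27451$)
$o{\left(p,N \right)} = - N - p$
$n{\left(r \right)} = 2$ ($n{\left(r \right)} = 1 + 1 = 2$)
$q n{\left(o{\left(0,2 \right)} \right)} = \frac{14}{51} \cdot 2 = \frac{28}{51}$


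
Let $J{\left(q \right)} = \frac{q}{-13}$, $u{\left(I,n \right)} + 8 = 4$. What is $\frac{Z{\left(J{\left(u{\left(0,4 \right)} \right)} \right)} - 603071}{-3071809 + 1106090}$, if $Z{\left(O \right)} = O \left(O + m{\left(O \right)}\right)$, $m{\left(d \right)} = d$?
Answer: $\frac{101918967}{332206511} \approx 0.30679$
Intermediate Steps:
$u{\left(I,n \right)} = -4$ ($u{\left(I,n \right)} = -8 + 4 = -4$)
$J{\left(q \right)} = - \frac{q}{13}$ ($J{\left(q \right)} = q \left(- \frac{1}{13}\right) = - \frac{q}{13}$)
$Z{\left(O \right)} = 2 O^{2}$ ($Z{\left(O \right)} = O \left(O + O\right) = O 2 O = 2 O^{2}$)
$\frac{Z{\left(J{\left(u{\left(0,4 \right)} \right)} \right)} - 603071}{-3071809 + 1106090} = \frac{2 \left(\left(- \frac{1}{13}\right) \left(-4\right)\right)^{2} - 603071}{-3071809 + 1106090} = \frac{2 \left(\frac{4}{13}\right)^{2} - 603071}{-1965719} = \left(2 \cdot \frac{16}{169} - 603071\right) \left(- \frac{1}{1965719}\right) = \left(\frac{32}{169} - 603071\right) \left(- \frac{1}{1965719}\right) = \left(- \frac{101918967}{169}\right) \left(- \frac{1}{1965719}\right) = \frac{101918967}{332206511}$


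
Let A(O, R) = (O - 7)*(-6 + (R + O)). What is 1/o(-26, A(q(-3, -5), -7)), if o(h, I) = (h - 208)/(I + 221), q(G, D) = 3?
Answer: -29/26 ≈ -1.1154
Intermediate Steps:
A(O, R) = (-7 + O)*(-6 + O + R) (A(O, R) = (-7 + O)*(-6 + (O + R)) = (-7 + O)*(-6 + O + R))
o(h, I) = (-208 + h)/(221 + I)
1/o(-26, A(q(-3, -5), -7)) = 1/((-208 - 26)/(221 + (42 + 3**2 - 13*3 - 7*(-7) + 3*(-7)))) = 1/(-234/(221 + (42 + 9 - 39 + 49 - 21))) = 1/(-234/(221 + 40)) = 1/(-234/261) = 1/((1/261)*(-234)) = 1/(-26/29) = -29/26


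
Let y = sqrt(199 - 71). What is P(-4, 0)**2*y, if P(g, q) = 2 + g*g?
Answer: 2592*sqrt(2) ≈ 3665.6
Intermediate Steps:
P(g, q) = 2 + g**2
y = 8*sqrt(2) (y = sqrt(128) = 8*sqrt(2) ≈ 11.314)
P(-4, 0)**2*y = (2 + (-4)**2)**2*(8*sqrt(2)) = (2 + 16)**2*(8*sqrt(2)) = 18**2*(8*sqrt(2)) = 324*(8*sqrt(2)) = 2592*sqrt(2)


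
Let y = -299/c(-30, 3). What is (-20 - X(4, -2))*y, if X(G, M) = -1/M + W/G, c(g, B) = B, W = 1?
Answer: 24817/12 ≈ 2068.1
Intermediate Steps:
X(G, M) = 1/G - 1/M (X(G, M) = -1/M + 1/G = 1/G - 1/M)
y = -299/3 ≈ -99.667
(-20 - X(4, -2))*y = (-20 - (-2 - 1*4)/(4*(-2)))*(-299/3) = (-20 - (-1)*(-2 - 4)/(4*2))*(-299/3) = (-20 - (-1)*(-6)/(4*2))*(-299/3) = (-20 - 1*¾)*(-299/3) = (-20 - ¾)*(-299/3) = -83/4*(-299/3) = 24817/12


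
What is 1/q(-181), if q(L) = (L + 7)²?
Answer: 1/30276 ≈ 3.3029e-5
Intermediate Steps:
q(L) = (7 + L)²
1/q(-181) = 1/((7 - 181)²) = 1/((-174)²) = 1/30276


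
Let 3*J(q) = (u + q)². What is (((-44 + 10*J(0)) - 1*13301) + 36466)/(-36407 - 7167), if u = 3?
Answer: -23151/43574 ≈ -0.53130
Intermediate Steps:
J(q) = (3 + q)²/3
(((-44 + 10*J(0)) - 1*13301) + 36466)/(-36407 - 7167) = (((-44 + 10*((3 + 0)²/3)) - 1*13301) + 36466)/(-36407 - 7167) = (((-44 + 10*((⅓)*3²)) - 13301) + 36466)/(-43574) = (((-44 + 10*((⅓)*9)) - 13301) + 36466)*(-1/43574) = (((-44 + 10*3) - 13301) + 36466)*(-1/43574) = (((-44 + 30) - 13301) + 36466)*(-1/43574) = ((-14 - 13301) + 36466)*(-1/43574) = (-13315 + 36466)*(-1/43574) = 23151*(-1/43574) = -23151/43574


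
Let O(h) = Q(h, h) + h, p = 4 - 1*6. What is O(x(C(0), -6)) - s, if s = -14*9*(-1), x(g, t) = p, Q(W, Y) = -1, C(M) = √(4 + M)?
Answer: -129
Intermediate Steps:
p = -2 (p = 4 - 6 = -2)
x(g, t) = -2
s = 126 (s = -126*(-1) = 126)
O(h) = -1 + h
O(x(C(0), -6)) - s = (-1 - 2) - 1*126 = -3 - 126 = -129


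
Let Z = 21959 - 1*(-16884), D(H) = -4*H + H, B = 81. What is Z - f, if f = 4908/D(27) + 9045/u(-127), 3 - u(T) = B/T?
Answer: 151422703/4158 ≈ 36417.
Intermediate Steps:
D(H) = -3*H
u(T) = 3 - 81/T
Z = 38843 (Z = 21959 + 16884 = 38843)
f = 10086491/4158 (f = 4908/((-3*27)) + 9045/(3 - 81/(-127)) = 4908/(-81) + 9045/(3 - 81*(-1/127)) = 4908*(-1/81) + 9045/(3 + 81/127) = -1636/27 + 9045/(462/127) = -1636/27 + 9045*(127/462) = -1636/27 + 382905/154 = 10086491/4158 ≈ 2425.8)
Z - f = 38843 - 1*10086491/4158 = 38843 - 10086491/4158 = 151422703/4158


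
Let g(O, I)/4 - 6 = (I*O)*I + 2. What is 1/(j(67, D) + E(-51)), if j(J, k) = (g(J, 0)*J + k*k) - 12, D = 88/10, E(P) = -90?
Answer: 25/52986 ≈ 0.00047182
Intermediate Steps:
g(O, I) = 32 + 4*O*I² (g(O, I) = 24 + 4*((I*O)*I + 2) = 24 + 4*(O*I² + 2) = 24 + 4*(2 + O*I²) = 24 + (8 + 4*O*I²) = 32 + 4*O*I²)
D = 44/5 (D = 88*(⅒) = 44/5 ≈ 8.8000)
j(J, k) = -12 + k² + 32*J (j(J, k) = ((32 + 4*J*0²)*J + k*k) - 12 = ((32 + 4*J*0)*J + k²) - 12 = ((32 + 0)*J + k²) - 12 = (32*J + k²) - 12 = (k² + 32*J) - 12 = -12 + k² + 32*J)
1/(j(67, D) + E(-51)) = 1/((-12 + (44/5)² + 32*67) - 90) = 1/((-12 + 1936/25 + 2144) - 90) = 1/(55236/25 - 90) = 1/(52986/25) = 25/52986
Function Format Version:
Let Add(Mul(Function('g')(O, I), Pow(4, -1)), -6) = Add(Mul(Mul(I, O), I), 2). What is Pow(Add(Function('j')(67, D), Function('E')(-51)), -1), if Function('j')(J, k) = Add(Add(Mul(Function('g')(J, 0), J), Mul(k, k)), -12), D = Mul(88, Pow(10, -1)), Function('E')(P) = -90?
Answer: Rational(25, 52986) ≈ 0.00047182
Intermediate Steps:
Function('g')(O, I) = Add(32, Mul(4, O, Pow(I, 2))) (Function('g')(O, I) = Add(24, Mul(4, Add(Mul(Mul(I, O), I), 2))) = Add(24, Mul(4, Add(Mul(O, Pow(I, 2)), 2))) = Add(24, Mul(4, Add(2, Mul(O, Pow(I, 2))))) = Add(24, Add(8, Mul(4, O, Pow(I, 2)))) = Add(32, Mul(4, O, Pow(I, 2))))
D = Rational(44, 5) (D = Mul(88, Rational(1, 10)) = Rational(44, 5) ≈ 8.8000)
Function('j')(J, k) = Add(-12, Pow(k, 2), Mul(32, J)) (Function('j')(J, k) = Add(Add(Mul(Add(32, Mul(4, J, Pow(0, 2))), J), Mul(k, k)), -12) = Add(Add(Mul(Add(32, Mul(4, J, 0)), J), Pow(k, 2)), -12) = Add(Add(Mul(Add(32, 0), J), Pow(k, 2)), -12) = Add(Add(Mul(32, J), Pow(k, 2)), -12) = Add(Add(Pow(k, 2), Mul(32, J)), -12) = Add(-12, Pow(k, 2), Mul(32, J)))
Pow(Add(Function('j')(67, D), Function('E')(-51)), -1) = Pow(Add(Add(-12, Pow(Rational(44, 5), 2), Mul(32, 67)), -90), -1) = Pow(Add(Add(-12, Rational(1936, 25), 2144), -90), -1) = Pow(Add(Rational(55236, 25), -90), -1) = Pow(Rational(52986, 25), -1) = Rational(25, 52986)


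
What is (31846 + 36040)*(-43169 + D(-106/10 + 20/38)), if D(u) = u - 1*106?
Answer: -279152798652/95 ≈ -2.9384e+9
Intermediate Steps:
D(u) = -106 + u (D(u) = u - 106 = -106 + u)
(31846 + 36040)*(-43169 + D(-106/10 + 20/38)) = (31846 + 36040)*(-43169 + (-106 + (-106/10 + 20/38))) = 67886*(-43169 + (-106 + (-106*1/10 + 20*(1/38)))) = 67886*(-43169 + (-106 + (-53/5 + 10/19))) = 67886*(-43169 + (-106 - 957/95)) = 67886*(-43169 - 11027/95) = 67886*(-4112082/95) = -279152798652/95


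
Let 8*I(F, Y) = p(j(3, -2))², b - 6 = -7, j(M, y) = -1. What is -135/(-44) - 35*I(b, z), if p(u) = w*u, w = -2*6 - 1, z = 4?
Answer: -64795/88 ≈ -736.31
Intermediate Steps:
w = -13 (w = -12 - 1 = -13)
p(u) = -13*u
b = -1 (b = 6 - 7 = -1)
I(F, Y) = 169/8 (I(F, Y) = (-13*(-1))²/8 = (⅛)*13² = (⅛)*169 = 169/8)
-135/(-44) - 35*I(b, z) = -135/(-44) - 35*169/8 = -135*(-1/44) - 5915/8 = 135/44 - 5915/8 = -64795/88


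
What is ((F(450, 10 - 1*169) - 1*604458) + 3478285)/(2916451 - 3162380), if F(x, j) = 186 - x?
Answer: -2873563/245929 ≈ -11.685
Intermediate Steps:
((F(450, 10 - 1*169) - 1*604458) + 3478285)/(2916451 - 3162380) = (((186 - 1*450) - 1*604458) + 3478285)/(2916451 - 3162380) = (((186 - 450) - 604458) + 3478285)/(-245929) = ((-264 - 604458) + 3478285)*(-1/245929) = (-604722 + 3478285)*(-1/245929) = 2873563*(-1/245929) = -2873563/245929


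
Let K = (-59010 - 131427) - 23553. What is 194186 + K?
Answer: -19804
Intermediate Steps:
K = -213990 (K = -190437 - 23553 = -213990)
194186 + K = 194186 - 213990 = -19804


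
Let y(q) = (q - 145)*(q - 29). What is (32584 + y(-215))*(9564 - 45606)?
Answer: -4340321808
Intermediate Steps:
y(q) = (-145 + q)*(-29 + q)
(32584 + y(-215))*(9564 - 45606) = (32584 + (4205 + (-215)² - 174*(-215)))*(9564 - 45606) = (32584 + (4205 + 46225 + 37410))*(-36042) = (32584 + 87840)*(-36042) = 120424*(-36042) = -4340321808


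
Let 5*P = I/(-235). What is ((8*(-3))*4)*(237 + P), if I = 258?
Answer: -26708832/1175 ≈ -22731.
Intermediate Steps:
P = -258/1175 (P = (258/(-235))/5 = (258*(-1/235))/5 = (1/5)*(-258/235) = -258/1175 ≈ -0.21957)
((8*(-3))*4)*(237 + P) = ((8*(-3))*4)*(237 - 258/1175) = -24*4*(278217/1175) = -96*278217/1175 = -26708832/1175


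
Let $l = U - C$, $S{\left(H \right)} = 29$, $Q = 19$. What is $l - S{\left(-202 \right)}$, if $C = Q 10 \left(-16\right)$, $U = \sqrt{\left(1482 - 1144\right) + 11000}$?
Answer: $3011 + \sqrt{11338} \approx 3117.5$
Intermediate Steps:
$U = \sqrt{11338}$ ($U = \sqrt{338 + 11000} = \sqrt{11338} \approx 106.48$)
$C = -3040$ ($C = 19 \cdot 10 \left(-16\right) = 190 \left(-16\right) = -3040$)
$l = 3040 + \sqrt{11338}$ ($l = \sqrt{11338} - -3040 = \sqrt{11338} + 3040 = 3040 + \sqrt{11338} \approx 3146.5$)
$l - S{\left(-202 \right)} = \left(3040 + \sqrt{11338}\right) - 29 = 3011 + \sqrt{11338}$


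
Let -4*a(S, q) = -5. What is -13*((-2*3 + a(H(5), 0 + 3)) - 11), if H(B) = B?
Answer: 819/4 ≈ 204.75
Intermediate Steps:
a(S, q) = 5/4 (a(S, q) = -¼*(-5) = 5/4)
-13*((-2*3 + a(H(5), 0 + 3)) - 11) = -13*((-2*3 + 5/4) - 11) = -13*((-6 + 5/4) - 11) = -13*(-19/4 - 11) = -13*(-63/4) = 819/4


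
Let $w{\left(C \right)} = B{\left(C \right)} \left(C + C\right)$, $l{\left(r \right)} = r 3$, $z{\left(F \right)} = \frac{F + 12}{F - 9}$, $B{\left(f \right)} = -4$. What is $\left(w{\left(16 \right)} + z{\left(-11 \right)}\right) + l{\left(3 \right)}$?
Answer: $- \frac{2381}{20} \approx -119.05$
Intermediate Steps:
$z{\left(F \right)} = \frac{12 + F}{-9 + F}$
$l{\left(r \right)} = 3 r$
$w{\left(C \right)} = - 8 C$ ($w{\left(C \right)} = - 4 \left(C + C\right) = - 4 \cdot 2 C = - 8 C$)
$\left(w{\left(16 \right)} + z{\left(-11 \right)}\right) + l{\left(3 \right)} = \left(\left(-8\right) 16 + \frac{12 - 11}{-9 - 11}\right) + 3 \cdot 3 = \left(-128 + \frac{1}{-20} \cdot 1\right) + 9 = \left(-128 - \frac{1}{20}\right) + 9 = - \frac{2561}{20} + 9 = - \frac{2381}{20}$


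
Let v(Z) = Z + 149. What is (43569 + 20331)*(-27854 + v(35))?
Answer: -1768113000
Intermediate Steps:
v(Z) = 149 + Z
(43569 + 20331)*(-27854 + v(35)) = (43569 + 20331)*(-27854 + (149 + 35)) = 63900*(-27854 + 184) = 63900*(-27670) = -1768113000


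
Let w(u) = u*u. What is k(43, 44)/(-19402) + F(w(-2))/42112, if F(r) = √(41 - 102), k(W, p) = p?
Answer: -22/9701 + I*√61/42112 ≈ -0.0022678 + 0.00018546*I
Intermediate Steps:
w(u) = u²
F(r) = I*√61 (F(r) = √(-61) = I*√61)
k(43, 44)/(-19402) + F(w(-2))/42112 = 44/(-19402) + (I*√61)/42112 = 44*(-1/19402) + (I*√61)*(1/42112) = -22/9701 + I*√61/42112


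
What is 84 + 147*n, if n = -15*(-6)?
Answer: 13314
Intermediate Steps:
n = 90
84 + 147*n = 84 + 147*90 = 84 + 13230 = 13314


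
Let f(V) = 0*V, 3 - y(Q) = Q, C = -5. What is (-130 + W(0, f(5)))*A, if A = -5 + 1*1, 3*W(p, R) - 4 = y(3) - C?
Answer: 508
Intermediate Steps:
y(Q) = 3 - Q
f(V) = 0
W(p, R) = 3 (W(p, R) = 4/3 + ((3 - 1*3) - 1*(-5))/3 = 4/3 + ((3 - 3) + 5)/3 = 4/3 + (0 + 5)/3 = 4/3 + (1/3)*5 = 4/3 + 5/3 = 3)
A = -4 (A = -5 + 1 = -4)
(-130 + W(0, f(5)))*A = (-130 + 3)*(-4) = -127*(-4) = 508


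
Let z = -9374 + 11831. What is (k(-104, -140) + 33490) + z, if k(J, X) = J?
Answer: 35843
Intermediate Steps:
z = 2457
(k(-104, -140) + 33490) + z = (-104 + 33490) + 2457 = 33386 + 2457 = 35843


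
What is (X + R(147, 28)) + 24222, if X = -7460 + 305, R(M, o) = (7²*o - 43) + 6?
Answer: 18402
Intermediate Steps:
R(M, o) = -37 + 49*o (R(M, o) = (49*o - 43) + 6 = (-43 + 49*o) + 6 = -37 + 49*o)
X = -7155
(X + R(147, 28)) + 24222 = (-7155 + (-37 + 49*28)) + 24222 = (-7155 + (-37 + 1372)) + 24222 = (-7155 + 1335) + 24222 = -5820 + 24222 = 18402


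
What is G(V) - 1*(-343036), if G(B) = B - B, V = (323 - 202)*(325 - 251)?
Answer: 343036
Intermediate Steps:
V = 8954 (V = 121*74 = 8954)
G(B) = 0
G(V) - 1*(-343036) = 0 - 1*(-343036) = 0 + 343036 = 343036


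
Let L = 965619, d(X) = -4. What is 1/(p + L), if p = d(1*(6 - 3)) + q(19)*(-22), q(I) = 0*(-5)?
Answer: 1/965615 ≈ 1.0356e-6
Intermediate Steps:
q(I) = 0
p = -4 (p = -4 + 0*(-22) = -4 + 0 = -4)
1/(p + L) = 1/(-4 + 965619) = 1/965615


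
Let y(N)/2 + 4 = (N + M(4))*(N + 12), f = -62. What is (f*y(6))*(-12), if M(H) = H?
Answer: 261888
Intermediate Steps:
y(N) = -8 + 2*(4 + N)*(12 + N) (y(N) = -8 + 2*((N + 4)*(N + 12)) = -8 + 2*((4 + N)*(12 + N)) = -8 + 2*(4 + N)*(12 + N))
(f*y(6))*(-12) = -62*(88 + 2*6² + 32*6)*(-12) = -62*(88 + 2*36 + 192)*(-12) = -62*(88 + 72 + 192)*(-12) = -62*352*(-12) = -21824*(-12) = 261888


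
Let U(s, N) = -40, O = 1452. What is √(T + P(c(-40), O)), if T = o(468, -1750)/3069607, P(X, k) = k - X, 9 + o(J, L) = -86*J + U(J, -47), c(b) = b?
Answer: √14058227108644629/3069607 ≈ 38.626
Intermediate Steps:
o(J, L) = -49 - 86*J (o(J, L) = -9 + (-86*J - 40) = -9 + (-40 - 86*J) = -49 - 86*J)
T = -40297/3069607 (T = (-49 - 86*468)/3069607 = (-49 - 40248)*(1/3069607) = -40297*1/3069607 = -40297/3069607 ≈ -0.013128)
√(T + P(c(-40), O)) = √(-40297/3069607 + (1452 - 1*(-40))) = √(-40297/3069607 + (1452 + 40)) = √(-40297/3069607 + 1492) = √(4579813347/3069607) = √14058227108644629/3069607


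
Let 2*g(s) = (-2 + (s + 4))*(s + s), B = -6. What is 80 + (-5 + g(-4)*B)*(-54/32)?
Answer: 2711/16 ≈ 169.44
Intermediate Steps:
g(s) = s*(2 + s) (g(s) = ((-2 + (s + 4))*(s + s))/2 = ((-2 + (4 + s))*(2*s))/2 = ((2 + s)*(2*s))/2 = (2*s*(2 + s))/2 = s*(2 + s))
80 + (-5 + g(-4)*B)*(-54/32) = 80 + (-5 - 4*(2 - 4)*(-6))*(-54/32) = 80 + (-5 - 4*(-2)*(-6))*(-54*1/32) = 80 + (-5 + 8*(-6))*(-27/16) = 80 + (-5 - 48)*(-27/16) = 80 - 53*(-27/16) = 80 + 1431/16 = 2711/16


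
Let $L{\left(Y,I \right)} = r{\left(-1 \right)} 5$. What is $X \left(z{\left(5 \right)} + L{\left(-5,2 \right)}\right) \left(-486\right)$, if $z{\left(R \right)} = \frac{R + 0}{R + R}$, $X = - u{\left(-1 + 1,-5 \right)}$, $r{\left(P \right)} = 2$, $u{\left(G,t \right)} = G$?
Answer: $0$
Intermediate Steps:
$L{\left(Y,I \right)} = 10$ ($L{\left(Y,I \right)} = 2 \cdot 5 = 10$)
$X = 0$ ($X = - (-1 + 1) = \left(-1\right) 0 = 0$)
$z{\left(R \right)} = \frac{1}{2}$ ($z{\left(R \right)} = \frac{R}{2 R} = R \frac{1}{2 R} = \frac{1}{2}$)
$X \left(z{\left(5 \right)} + L{\left(-5,2 \right)}\right) \left(-486\right) = 0 \left(\frac{1}{2} + 10\right) \left(-486\right) = 0 \cdot \frac{21}{2} \left(-486\right) = 0 \left(-486\right) = 0$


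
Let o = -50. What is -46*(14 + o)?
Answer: 1656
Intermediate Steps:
-46*(14 + o) = -46*(14 - 50) = -46*(-36) = 1656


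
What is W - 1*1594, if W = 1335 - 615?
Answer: -874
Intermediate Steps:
W = 720
W - 1*1594 = 720 - 1*1594 = 720 - 1594 = -874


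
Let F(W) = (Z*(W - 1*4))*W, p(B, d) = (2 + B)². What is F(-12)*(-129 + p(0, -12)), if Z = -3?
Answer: 72000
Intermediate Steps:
F(W) = W*(12 - 3*W) (F(W) = (-3*(W - 1*4))*W = (-3*(W - 4))*W = (-3*(-4 + W))*W = (12 - 3*W)*W = W*(12 - 3*W))
F(-12)*(-129 + p(0, -12)) = (3*(-12)*(4 - 1*(-12)))*(-129 + (2 + 0)²) = (3*(-12)*(4 + 12))*(-129 + 2²) = (3*(-12)*16)*(-129 + 4) = -576*(-125) = 72000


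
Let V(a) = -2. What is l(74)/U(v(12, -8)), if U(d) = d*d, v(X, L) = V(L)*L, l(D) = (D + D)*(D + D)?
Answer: 1369/16 ≈ 85.563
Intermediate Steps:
l(D) = 4*D**2 (l(D) = (2*D)*(2*D) = 4*D**2)
v(X, L) = -2*L
U(d) = d**2
l(74)/U(v(12, -8)) = (4*74**2)/((-2*(-8))**2) = (4*5476)/(16**2) = 21904/256 = 21904*(1/256) = 1369/16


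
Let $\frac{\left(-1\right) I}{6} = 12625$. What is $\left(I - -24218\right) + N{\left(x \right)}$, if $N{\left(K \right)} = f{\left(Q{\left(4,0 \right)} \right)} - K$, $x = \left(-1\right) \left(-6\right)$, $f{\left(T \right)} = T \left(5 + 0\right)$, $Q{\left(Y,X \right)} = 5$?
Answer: $-51513$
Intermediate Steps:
$I = -75750$ ($I = \left(-6\right) 12625 = -75750$)
$f{\left(T \right)} = 5 T$ ($f{\left(T \right)} = T 5 = 5 T$)
$x = 6$
$N{\left(K \right)} = 25 - K$ ($N{\left(K \right)} = 5 \cdot 5 - K = 25 - K$)
$\left(I - -24218\right) + N{\left(x \right)} = \left(-75750 - -24218\right) + \left(25 - 6\right) = \left(-75750 + 24218\right) + \left(25 - 6\right) = -51532 + 19 = -51513$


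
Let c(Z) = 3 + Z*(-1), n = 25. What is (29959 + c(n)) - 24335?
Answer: 5602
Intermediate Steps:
c(Z) = 3 - Z
(29959 + c(n)) - 24335 = (29959 + (3 - 1*25)) - 24335 = (29959 + (3 - 25)) - 24335 = (29959 - 22) - 24335 = 29937 - 24335 = 5602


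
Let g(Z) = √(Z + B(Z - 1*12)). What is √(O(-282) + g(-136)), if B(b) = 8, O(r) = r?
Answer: √(-282 + 8*I*√2) ≈ 0.3368 + 16.796*I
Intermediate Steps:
g(Z) = √(8 + Z) (g(Z) = √(Z + 8) = √(8 + Z))
√(O(-282) + g(-136)) = √(-282 + √(8 - 136)) = √(-282 + √(-128)) = √(-282 + 8*I*√2)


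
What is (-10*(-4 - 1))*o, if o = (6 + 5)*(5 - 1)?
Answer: 2200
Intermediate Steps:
o = 44 (o = 11*4 = 44)
(-10*(-4 - 1))*o = -10*(-4 - 1)*44 = -10*(-5)*44 = 50*44 = 2200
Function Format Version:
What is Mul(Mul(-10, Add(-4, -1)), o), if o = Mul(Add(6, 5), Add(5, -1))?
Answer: 2200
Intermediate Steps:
o = 44 (o = Mul(11, 4) = 44)
Mul(Mul(-10, Add(-4, -1)), o) = Mul(Mul(-10, Add(-4, -1)), 44) = Mul(Mul(-10, -5), 44) = Mul(50, 44) = 2200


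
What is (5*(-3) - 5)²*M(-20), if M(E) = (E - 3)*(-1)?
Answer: 9200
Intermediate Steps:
M(E) = 3 - E (M(E) = (-3 + E)*(-1) = 3 - E)
(5*(-3) - 5)²*M(-20) = (5*(-3) - 5)²*(3 - 1*(-20)) = (-15 - 5)²*(3 + 20) = (-20)²*23 = 400*23 = 9200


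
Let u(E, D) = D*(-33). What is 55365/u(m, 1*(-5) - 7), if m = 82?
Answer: 18455/132 ≈ 139.81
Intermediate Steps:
u(E, D) = -33*D
55365/u(m, 1*(-5) - 7) = 55365/((-33*(1*(-5) - 7))) = 55365/((-33*(-5 - 7))) = 55365/((-33*(-12))) = 55365/396 = 55365*(1/396) = 18455/132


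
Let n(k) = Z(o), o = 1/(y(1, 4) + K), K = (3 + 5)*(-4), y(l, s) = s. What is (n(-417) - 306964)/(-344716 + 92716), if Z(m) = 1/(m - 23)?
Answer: 883892/725625 ≈ 1.2181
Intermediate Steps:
K = -32 (K = 8*(-4) = -32)
o = -1/28 (o = 1/(4 - 32) = 1/(-28) = -1/28 ≈ -0.035714)
Z(m) = 1/(-23 + m)
n(k) = -28/645 (n(k) = 1/(-23 - 1/28) = 1/(-645/28) = -28/645)
(n(-417) - 306964)/(-344716 + 92716) = (-28/645 - 306964)/(-344716 + 92716) = -197991808/645/(-252000) = -197991808/645*(-1/252000) = 883892/725625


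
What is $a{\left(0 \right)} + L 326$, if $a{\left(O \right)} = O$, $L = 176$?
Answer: $57376$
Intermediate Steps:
$a{\left(0 \right)} + L 326 = 0 + 176 \cdot 326 = 0 + 57376 = 57376$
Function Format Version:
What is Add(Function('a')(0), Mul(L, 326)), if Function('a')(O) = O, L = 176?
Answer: 57376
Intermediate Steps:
Add(Function('a')(0), Mul(L, 326)) = Add(0, Mul(176, 326)) = Add(0, 57376) = 57376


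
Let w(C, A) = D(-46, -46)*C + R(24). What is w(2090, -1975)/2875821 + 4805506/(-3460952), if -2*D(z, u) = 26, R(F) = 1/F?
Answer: -41741426976179/29859235324776 ≈ -1.3979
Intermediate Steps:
D(z, u) = -13 (D(z, u) = -1/2*26 = -13)
w(C, A) = 1/24 - 13*C (w(C, A) = -13*C + 1/24 = 1/24 - 13*C)
w(2090, -1975)/2875821 + 4805506/(-3460952) = (1/24 - 13*2090)/2875821 + 4805506/(-3460952) = (1/24 - 27170)*(1/2875821) + 4805506*(-1/3460952) = -652079/24*1/2875821 - 2402753/1730476 = -652079/69019704 - 2402753/1730476 = -41741426976179/29859235324776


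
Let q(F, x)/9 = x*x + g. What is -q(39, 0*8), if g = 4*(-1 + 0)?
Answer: 36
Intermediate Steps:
g = -4 (g = 4*(-1) = -4)
q(F, x) = -36 + 9*x**2 (q(F, x) = 9*(x*x - 4) = 9*(x**2 - 4) = 9*(-4 + x**2) = -36 + 9*x**2)
-q(39, 0*8) = -(-36 + 9*(0*8)**2) = -(-36 + 9*0**2) = -(-36 + 9*0) = -(-36 + 0) = -1*(-36) = 36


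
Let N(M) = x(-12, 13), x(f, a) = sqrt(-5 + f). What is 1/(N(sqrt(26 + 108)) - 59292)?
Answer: -59292/3515541281 - I*sqrt(17)/3515541281 ≈ -1.6866e-5 - 1.1728e-9*I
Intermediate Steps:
N(M) = I*sqrt(17) (N(M) = sqrt(-5 - 12) = sqrt(-17) = I*sqrt(17))
1/(N(sqrt(26 + 108)) - 59292) = 1/(I*sqrt(17) - 59292) = 1/(-59292 + I*sqrt(17))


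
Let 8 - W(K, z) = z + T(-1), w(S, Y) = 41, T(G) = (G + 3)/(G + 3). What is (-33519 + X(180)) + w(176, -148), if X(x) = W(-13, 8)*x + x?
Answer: -33478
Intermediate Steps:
T(G) = 1 (T(G) = (3 + G)/(3 + G) = 1)
W(K, z) = 7 - z (W(K, z) = 8 - (z + 1) = 8 - (1 + z) = 8 + (-1 - z) = 7 - z)
X(x) = 0 (X(x) = (7 - 1*8)*x + x = (7 - 8)*x + x = -x + x = 0)
(-33519 + X(180)) + w(176, -148) = (-33519 + 0) + 41 = -33519 + 41 = -33478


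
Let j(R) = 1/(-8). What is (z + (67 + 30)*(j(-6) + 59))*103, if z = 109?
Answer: 4795577/8 ≈ 5.9945e+5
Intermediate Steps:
j(R) = -⅛
(z + (67 + 30)*(j(-6) + 59))*103 = (109 + (67 + 30)*(-⅛ + 59))*103 = (109 + 97*(471/8))*103 = (109 + 45687/8)*103 = (46559/8)*103 = 4795577/8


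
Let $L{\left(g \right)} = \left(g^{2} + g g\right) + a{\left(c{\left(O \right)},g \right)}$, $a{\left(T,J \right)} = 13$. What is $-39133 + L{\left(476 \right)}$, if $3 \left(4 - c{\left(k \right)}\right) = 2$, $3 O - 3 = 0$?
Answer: $414032$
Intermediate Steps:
$O = 1$ ($O = 1 + \frac{1}{3} \cdot 0 = 1 + 0 = 1$)
$c{\left(k \right)} = \frac{10}{3}$ ($c{\left(k \right)} = 4 - \frac{2}{3} = \frac{10}{3}$)
$L{\left(g \right)} = 13 + 2 g^{2}$ ($L{\left(g \right)} = \left(g^{2} + g g\right) + 13 = \left(g^{2} + g^{2}\right) + 13 = 2 g^{2} + 13 = 13 + 2 g^{2}$)
$-39133 + L{\left(476 \right)} = -39133 + \left(13 + 2 \cdot 476^{2}\right) = -39133 + \left(13 + 2 \cdot 226576\right) = -39133 + \left(13 + 453152\right) = -39133 + 453165 = 414032$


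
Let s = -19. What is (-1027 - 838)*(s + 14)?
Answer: 9325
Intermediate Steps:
(-1027 - 838)*(s + 14) = (-1027 - 838)*(-19 + 14) = -1865*(-5) = 9325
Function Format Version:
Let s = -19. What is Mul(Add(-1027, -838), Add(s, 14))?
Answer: 9325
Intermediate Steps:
Mul(Add(-1027, -838), Add(s, 14)) = Mul(Add(-1027, -838), Add(-19, 14)) = Mul(-1865, -5) = 9325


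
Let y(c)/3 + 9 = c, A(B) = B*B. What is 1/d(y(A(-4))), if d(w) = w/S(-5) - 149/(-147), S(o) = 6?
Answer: 294/1327 ≈ 0.22155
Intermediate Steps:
A(B) = B**2
y(c) = -27 + 3*c
d(w) = 149/147 + w/6 (d(w) = w/6 - 149/(-147) = w*(1/6) - 149*(-1/147) = w/6 + 149/147 = 149/147 + w/6)
1/d(y(A(-4))) = 1/(149/147 + (-27 + 3*(-4)**2)/6) = 1/(149/147 + (-27 + 3*16)/6) = 1/(149/147 + (-27 + 48)/6) = 1/(149/147 + (1/6)*21) = 1/(149/147 + 7/2) = 1/(1327/294) = 294/1327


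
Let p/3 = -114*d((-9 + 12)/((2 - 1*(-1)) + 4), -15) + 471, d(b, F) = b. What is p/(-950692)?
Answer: -8865/6654844 ≈ -0.0013321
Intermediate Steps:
p = 8865/7 (p = 3*(-114*(-9 + 12)/((2 - 1*(-1)) + 4) + 471) = 3*(-342/((2 + 1) + 4) + 471) = 3*(-342/(3 + 4) + 471) = 3*(-342/7 + 471) = 3*(2955/7) = 8865/7 ≈ 1266.4)
p/(-950692) = (8865/7)/(-950692) = (8865/7)*(-1/950692) = -8865/6654844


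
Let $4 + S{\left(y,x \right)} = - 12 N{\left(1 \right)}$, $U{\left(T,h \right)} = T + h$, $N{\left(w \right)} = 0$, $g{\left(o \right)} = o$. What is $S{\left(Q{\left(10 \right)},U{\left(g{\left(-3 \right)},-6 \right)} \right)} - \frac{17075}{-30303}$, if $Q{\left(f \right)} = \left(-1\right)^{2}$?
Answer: $- \frac{104137}{30303} \approx -3.4365$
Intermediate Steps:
$Q{\left(f \right)} = 1$
$S{\left(y,x \right)} = -4$ ($S{\left(y,x \right)} = -4 - 0 = -4 + 0 = -4$)
$S{\left(Q{\left(10 \right)},U{\left(g{\left(-3 \right)},-6 \right)} \right)} - \frac{17075}{-30303} = -4 - \frac{17075}{-30303} = -4 - 17075 \left(- \frac{1}{30303}\right) = -4 - - \frac{17075}{30303} = -4 + \frac{17075}{30303} = - \frac{104137}{30303}$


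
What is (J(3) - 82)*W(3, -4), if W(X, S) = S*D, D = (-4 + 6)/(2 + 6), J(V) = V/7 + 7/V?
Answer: 1664/21 ≈ 79.238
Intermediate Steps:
J(V) = 7/V + V/7 (J(V) = V*(1/7) + 7/V = V/7 + 7/V = 7/V + V/7)
D = 1/4 (D = 2/8 = 2*(1/8) = 1/4 ≈ 0.25000)
W(X, S) = S/4 (W(X, S) = S*(1/4) = S/4)
(J(3) - 82)*W(3, -4) = ((7/3 + (1/7)*3) - 82)*((1/4)*(-4)) = ((7*(1/3) + 3/7) - 82)*(-1) = ((7/3 + 3/7) - 82)*(-1) = (58/21 - 82)*(-1) = -1664/21*(-1) = 1664/21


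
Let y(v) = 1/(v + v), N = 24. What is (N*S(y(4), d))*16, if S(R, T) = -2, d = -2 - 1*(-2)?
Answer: -768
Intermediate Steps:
y(v) = 1/(2*v)
d = 0 (d = -2 + 2 = 0)
(N*S(y(4), d))*16 = (24*(-2))*16 = -48*16 = -768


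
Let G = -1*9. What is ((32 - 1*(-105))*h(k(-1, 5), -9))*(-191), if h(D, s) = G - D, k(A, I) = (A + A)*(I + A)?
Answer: 26167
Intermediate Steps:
k(A, I) = 2*A*(A + I) (k(A, I) = (2*A)*(A + I) = 2*A*(A + I))
G = -9
h(D, s) = -9 - D
((32 - 1*(-105))*h(k(-1, 5), -9))*(-191) = ((32 - 1*(-105))*(-9 - 2*(-1)*(-1 + 5)))*(-191) = ((32 + 105)*(-9 - 2*(-1)*4))*(-191) = (137*(-9 - 1*(-8)))*(-191) = (137*(-9 + 8))*(-191) = (137*(-1))*(-191) = -137*(-191) = 26167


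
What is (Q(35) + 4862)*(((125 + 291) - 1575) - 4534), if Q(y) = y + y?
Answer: -28077876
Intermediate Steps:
Q(y) = 2*y
(Q(35) + 4862)*(((125 + 291) - 1575) - 4534) = (2*35 + 4862)*(((125 + 291) - 1575) - 4534) = (70 + 4862)*((416 - 1575) - 4534) = 4932*(-1159 - 4534) = 4932*(-5693) = -28077876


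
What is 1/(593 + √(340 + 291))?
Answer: 593/351018 - √631/351018 ≈ 0.0016178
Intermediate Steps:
1/(593 + √(340 + 291)) = 1/(593 + √631)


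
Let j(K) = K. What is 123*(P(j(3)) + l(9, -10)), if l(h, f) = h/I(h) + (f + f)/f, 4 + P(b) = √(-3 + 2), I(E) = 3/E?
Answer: 3075 + 123*I ≈ 3075.0 + 123.0*I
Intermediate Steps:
P(b) = -4 + I (P(b) = -4 + √(-3 + 2) = -4 + √(-1) = -4 + I)
l(h, f) = 2 + h²/3 (l(h, f) = h/((3/h)) + (f + f)/f = h*(h/3) + (2*f)/f = h²/3 + 2 = 2 + h²/3)
123*(P(j(3)) + l(9, -10)) = 123*((-4 + I) + (2 + (⅓)*9²)) = 123*((-4 + I) + (2 + (⅓)*81)) = 123*((-4 + I) + (2 + 27)) = 123*((-4 + I) + 29) = 123*(25 + I) = 3075 + 123*I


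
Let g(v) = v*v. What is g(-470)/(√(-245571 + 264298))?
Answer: 220900*√18727/18727 ≈ 1614.2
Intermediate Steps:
g(v) = v²
g(-470)/(√(-245571 + 264298)) = (-470)²/(√(-245571 + 264298)) = 220900/(√18727) = 220900*(√18727/18727) = 220900*√18727/18727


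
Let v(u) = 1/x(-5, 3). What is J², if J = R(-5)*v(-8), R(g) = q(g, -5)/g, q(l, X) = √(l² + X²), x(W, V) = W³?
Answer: 2/15625 ≈ 0.00012800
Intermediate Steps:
v(u) = -1/125 (v(u) = 1/((-5)³) = 1/(-125) = -1/125)
q(l, X) = √(X² + l²)
R(g) = √(25 + g²)/g (R(g) = √((-5)² + g²)/g = √(25 + g²)/g)
J = √2/125 (J = (√(25 + (-5)²)/(-5))*(-1/125) = -√(25 + 25)/5*(-1/125) = -√2*(-1/125) = √2/125 ≈ 0.011314)
J² = (√2/125)² = 2/15625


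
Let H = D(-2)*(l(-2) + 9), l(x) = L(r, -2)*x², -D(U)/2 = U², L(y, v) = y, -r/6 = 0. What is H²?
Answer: 5184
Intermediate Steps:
r = 0 (r = -6*0 = 0)
D(U) = -2*U²
l(x) = 0 (l(x) = 0*x² = 0)
H = -72 (H = (-2*(-2)²)*(0 + 9) = -2*4*9 = -8*9 = -72)
H² = (-72)² = 5184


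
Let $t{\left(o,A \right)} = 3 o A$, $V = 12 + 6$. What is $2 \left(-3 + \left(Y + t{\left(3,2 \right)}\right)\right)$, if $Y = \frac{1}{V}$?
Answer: $\frac{271}{9} \approx 30.111$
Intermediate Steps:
$V = 18$
$t{\left(o,A \right)} = 3 A o$
$Y = \frac{1}{18} \approx 0.055556$
$2 \left(-3 + \left(Y + t{\left(3,2 \right)}\right)\right) = 2 \left(-3 + \left(\frac{1}{18} + 3 \cdot 2 \cdot 3\right)\right) = 2 \left(-3 + \left(\frac{1}{18} + 18\right)\right) = 2 \left(-3 + \frac{325}{18}\right) = 2 \cdot \frac{271}{18} = \frac{271}{9}$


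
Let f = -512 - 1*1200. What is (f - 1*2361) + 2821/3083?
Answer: -12554238/3083 ≈ -4072.1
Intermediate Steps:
f = -1712 (f = -512 - 1200 = -1712)
(f - 1*2361) + 2821/3083 = (-1712 - 1*2361) + 2821/3083 = (-1712 - 2361) + 2821*(1/3083) = -4073 + 2821/3083 = -12554238/3083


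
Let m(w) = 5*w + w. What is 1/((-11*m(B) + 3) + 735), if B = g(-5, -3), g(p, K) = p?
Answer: 1/1068 ≈ 0.00093633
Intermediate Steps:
B = -5
m(w) = 6*w
1/((-11*m(B) + 3) + 735) = 1/((-66*(-5) + 3) + 735) = 1/((-11*(-30) + 3) + 735) = 1/((330 + 3) + 735) = 1/(333 + 735) = 1/1068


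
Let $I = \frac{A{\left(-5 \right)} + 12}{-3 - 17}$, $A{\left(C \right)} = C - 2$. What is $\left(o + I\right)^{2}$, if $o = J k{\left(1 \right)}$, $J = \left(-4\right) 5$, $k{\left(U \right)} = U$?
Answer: $\frac{6561}{16} \approx 410.06$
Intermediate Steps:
$A{\left(C \right)} = -2 + C$
$J = -20$
$I = - \frac{1}{4}$ ($I = \frac{\left(-2 - 5\right) + 12}{-3 - 17} = \frac{-7 + 12}{-20} = 5 \left(- \frac{1}{20}\right) = - \frac{1}{4} \approx -0.25$)
$o = -20$ ($o = \left(-20\right) 1 = -20$)
$\left(o + I\right)^{2} = \left(-20 - \frac{1}{4}\right)^{2} = \left(- \frac{81}{4}\right)^{2} = \frac{6561}{16}$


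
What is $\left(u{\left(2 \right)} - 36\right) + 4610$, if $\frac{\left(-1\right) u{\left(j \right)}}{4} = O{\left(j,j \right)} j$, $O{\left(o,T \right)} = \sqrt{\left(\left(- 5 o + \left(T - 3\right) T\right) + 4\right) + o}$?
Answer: $4574 - 8 i \sqrt{6} \approx 4574.0 - 19.596 i$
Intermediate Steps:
$O{\left(o,T \right)} = \sqrt{4 - 4 o + T \left(-3 + T\right)}$ ($O{\left(o,T \right)} = \sqrt{\left(\left(- 5 o + \left(T - 3\right) T\right) + 4\right) + o} = \sqrt{\left(\left(- 5 o + \left(-3 + T\right) T\right) + 4\right) + o} = \sqrt{\left(\left(- 5 o + T \left(-3 + T\right)\right) + 4\right) + o} = \sqrt{\left(4 - 5 o + T \left(-3 + T\right)\right) + o} = \sqrt{4 - 4 o + T \left(-3 + T\right)}$)
$u{\left(j \right)} = - 4 j \sqrt{4 + j^{2} - 7 j}$ ($u{\left(j \right)} = - 4 \sqrt{4 + j^{2} - 4 j - 3 j} j = - 4 \sqrt{4 + j^{2} - 7 j} j = - 4 j \sqrt{4 + j^{2} - 7 j}$)
$\left(u{\left(2 \right)} - 36\right) + 4610 = \left(\left(-4\right) 2 \sqrt{4 + 2^{2} - 14} - 36\right) + 4610 = \left(\left(-4\right) 2 \sqrt{4 + 4 - 14} - 36\right) + 4610 = \left(\left(-4\right) 2 \sqrt{-6} - 36\right) + 4610 = \left(\left(-4\right) 2 i \sqrt{6} - 36\right) + 4610 = \left(- 8 i \sqrt{6} - 36\right) + 4610 = \left(-36 - 8 i \sqrt{6}\right) + 4610 = 4574 - 8 i \sqrt{6}$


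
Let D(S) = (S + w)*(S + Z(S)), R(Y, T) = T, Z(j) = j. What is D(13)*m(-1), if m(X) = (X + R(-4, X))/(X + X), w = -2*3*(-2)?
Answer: 650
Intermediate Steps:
w = 12 (w = -6*(-2) = 12)
D(S) = 2*S*(12 + S) (D(S) = (S + 12)*(S + S) = (12 + S)*(2*S) = 2*S*(12 + S))
m(X) = 1 (m(X) = (X + X)/(X + X) = (2*X)/((2*X)) = (2*X)*(1/(2*X)) = 1)
D(13)*m(-1) = (2*13*(12 + 13))*1 = (2*13*25)*1 = 650*1 = 650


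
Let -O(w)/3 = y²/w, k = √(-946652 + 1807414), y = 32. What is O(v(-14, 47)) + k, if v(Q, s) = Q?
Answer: 1536/7 + √860762 ≈ 1147.2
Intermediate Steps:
k = √860762 ≈ 927.77
O(w) = -3072/w (O(w) = -3*32²/w = -3072/w)
O(v(-14, 47)) + k = -3072/(-14) + √860762 = -3072*(-1/14) + √860762 = 1536/7 + √860762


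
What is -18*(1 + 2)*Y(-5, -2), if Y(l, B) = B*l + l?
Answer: -270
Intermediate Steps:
Y(l, B) = l + B*l
-18*(1 + 2)*Y(-5, -2) = -18*(1 + 2)*(-5*(1 - 2)) = -54*(-5*(-1)) = -54*5 = -18*15 = -270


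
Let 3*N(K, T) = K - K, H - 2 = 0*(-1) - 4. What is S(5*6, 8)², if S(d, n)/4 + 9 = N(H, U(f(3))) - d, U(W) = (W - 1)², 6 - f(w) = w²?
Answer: 24336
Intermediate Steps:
H = -2 (H = 2 + (0*(-1) - 4) = 2 + (0 - 4) = 2 - 4 = -2)
f(w) = 6 - w²
U(W) = (-1 + W)²
N(K, T) = 0 (N(K, T) = (K - K)/3 = (⅓)*0 = 0)
S(d, n) = -36 - 4*d (S(d, n) = -36 + 4*(0 - d) = -36 + 4*(-d) = -36 - 4*d)
S(5*6, 8)² = (-36 - 20*6)² = (-36 - 4*30)² = (-36 - 120)² = (-156)² = 24336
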